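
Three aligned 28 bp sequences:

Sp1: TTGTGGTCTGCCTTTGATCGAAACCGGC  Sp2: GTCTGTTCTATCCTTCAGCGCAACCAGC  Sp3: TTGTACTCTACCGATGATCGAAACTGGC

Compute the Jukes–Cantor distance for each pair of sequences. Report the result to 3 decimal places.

d(Sp1,Sp2) = 0.485, d(Sp1,Sp3) = 0.252, d(Sp2,Sp3) = 0.635

Sp1–Sp2: 10/28 sites differ → p ≈ 0.357143, d = −0.75 ln(1 − 0.476191) = 0.484971 ≈ 0.485.
Sp1–Sp3: 6/28 sites differ → p ≈ 0.214286, d = −0.75 ln(1 − 0.285715) = 0.252355 ≈ 0.252.
Sp2–Sp3: 12/28 sites differ → p ≈ 0.428571, d = −0.75 ln(1 − 0.571428) = 0.635472 ≈ 0.635.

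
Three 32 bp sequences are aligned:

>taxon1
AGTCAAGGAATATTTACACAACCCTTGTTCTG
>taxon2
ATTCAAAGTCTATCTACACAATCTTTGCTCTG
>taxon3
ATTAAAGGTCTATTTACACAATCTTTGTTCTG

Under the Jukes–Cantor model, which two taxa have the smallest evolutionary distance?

taxon1–taxon2: 8/32 differ, p = 0.250, d = 0.304.
taxon1–taxon3: 6/32 differ, p = 0.188, d = 0.216.
taxon2–taxon3: 4/32 differ, p = 0.125, d = 0.137.
The smallest distance is between taxon2 and taxon3.

taxon2 and taxon3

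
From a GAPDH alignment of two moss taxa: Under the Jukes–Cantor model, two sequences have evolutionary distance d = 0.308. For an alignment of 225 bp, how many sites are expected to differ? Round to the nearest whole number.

Invert JC69: p = (3/4)(1 − e^(−4d/3)) = 0.75 × (1 − e^(-0.410667)) = 0.75 × (1 − 0.663208) = 0.252594.
Expected differing sites = pL ≈ 0.252594 × 225 = 56.83365 ≈ 57.

57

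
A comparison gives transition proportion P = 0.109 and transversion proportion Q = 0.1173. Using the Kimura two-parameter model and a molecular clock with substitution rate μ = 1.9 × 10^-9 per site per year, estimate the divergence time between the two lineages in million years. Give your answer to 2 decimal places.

71.33

Under the Kimura two-parameter model, d = −½ ln(1 − 2P − Q) − ¼ ln(1 − 2Q).
1 − 2P − Q = 0.6647, giving −½ ln(0.6647) = 0.204210.
1 − 2Q = 0.7654, giving −¼ ln(0.7654) = 0.066839.
d = 0.204210 + 0.066839 = 0.271049.
Under a molecular clock d = 2μt, so t = d/(2μ) = 0.271049 / (2 × 1.9 × 10^-9) = 71.33 million years.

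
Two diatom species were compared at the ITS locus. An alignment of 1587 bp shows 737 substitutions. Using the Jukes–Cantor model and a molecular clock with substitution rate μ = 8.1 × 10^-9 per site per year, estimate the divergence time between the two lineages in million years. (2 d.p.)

44.70

p = 737/1587 ≈ 0.464398.
d = −(3/4) ln(1 − 4p/3) = −0.75 ln(1 − 0.619197) = −0.75 ln(0.380803)
  = −0.75 × (-0.965473) = 0.724105 substitutions/site.
Under a molecular clock d = 2μt, so t = d/(2μ) = 0.724105 / (2 × 8.1 × 10^-9) = 44.70 million years.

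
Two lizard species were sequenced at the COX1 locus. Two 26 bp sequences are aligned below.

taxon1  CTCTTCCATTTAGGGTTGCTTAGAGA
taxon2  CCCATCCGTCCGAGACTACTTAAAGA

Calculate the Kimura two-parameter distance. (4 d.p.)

0.8443

Of 26 sites, 10 differences are transitions and 1 are transversions, so P = 10/26 ≈ 0.384615 and Q = 1/26 ≈ 0.038462.
Under the Kimura two-parameter model, d = −½ ln(1 − 2P − Q) − ¼ ln(1 − 2Q).
1 − 2P − Q = 0.192308, giving −½ ln(0.192308) = 0.824329.
1 − 2Q = 0.923076, giving −¼ ln(0.923076) = 0.020011.
d = 0.824329 + 0.020011 = 0.844340.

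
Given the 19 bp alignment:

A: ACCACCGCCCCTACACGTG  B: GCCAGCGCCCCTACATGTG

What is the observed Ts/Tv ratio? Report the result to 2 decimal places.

2.00

Transitions are A↔G and C↔T; transversions are all other mismatches.
Transitions: 2. Transversions: 1.
R = 2/1 = 2.00.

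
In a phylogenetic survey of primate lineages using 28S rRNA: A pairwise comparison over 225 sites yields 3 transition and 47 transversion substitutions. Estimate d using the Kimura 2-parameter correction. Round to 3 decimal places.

0.270

P = 3/225 ≈ 0.013333 and Q = 47/225 ≈ 0.208889.
Under the Kimura two-parameter model, d = −½ ln(1 − 2P − Q) − ¼ ln(1 − 2Q).
1 − 2P − Q = 0.764445, giving −½ ln(0.764445) = 0.134303.
1 − 2Q = 0.582222, giving −¼ ln(0.582222) = 0.135226.
d = 0.134303 + 0.135226 = 0.269529.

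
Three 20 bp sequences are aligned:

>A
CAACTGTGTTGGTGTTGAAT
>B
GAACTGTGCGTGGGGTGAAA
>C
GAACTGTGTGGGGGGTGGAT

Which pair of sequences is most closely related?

A–B: 7/20 differ, p = 0.350, d = 0.471.
A–C: 5/20 differ, p = 0.250, d = 0.304.
B–C: 4/20 differ, p = 0.200, d = 0.233.
The smallest distance is between B and C.

B and C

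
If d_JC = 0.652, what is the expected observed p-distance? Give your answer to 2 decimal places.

0.44

p = (3/4)(1 − e^(−4d/3)) = 0.75 × (1 − e^(-0.869333)) = 0.75 × (1 − 0.419231) = 0.435577.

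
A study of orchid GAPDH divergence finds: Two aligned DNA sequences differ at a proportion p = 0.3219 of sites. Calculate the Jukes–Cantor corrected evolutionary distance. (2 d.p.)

0.42

d = −(3/4) ln(1 − 4p/3) = −0.75 ln(1 − 0.4292) = −0.75 ln(0.5708)
  = −0.75 × (-0.560716) = 0.420537 substitutions/site.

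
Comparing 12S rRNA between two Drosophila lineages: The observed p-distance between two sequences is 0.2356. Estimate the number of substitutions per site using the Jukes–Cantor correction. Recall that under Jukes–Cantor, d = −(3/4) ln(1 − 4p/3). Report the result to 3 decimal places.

0.283

d = −(3/4) ln(1 − 4p/3) = −0.75 ln(1 − 0.314133) = −0.75 ln(0.685867)
  = −0.75 × (-0.377072) = 0.282804 substitutions/site.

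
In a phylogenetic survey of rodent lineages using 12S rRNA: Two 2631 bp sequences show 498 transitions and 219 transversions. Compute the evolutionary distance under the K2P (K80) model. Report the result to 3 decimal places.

P = 498/2631 ≈ 0.189282 and Q = 219/2631 ≈ 0.083238.
Under the Kimura two-parameter model, d = −½ ln(1 − 2P − Q) − ¼ ln(1 − 2Q).
1 − 2P − Q = 0.538198, giving −½ ln(0.538198) = 0.309764.
1 − 2Q = 0.833524, giving −¼ ln(0.833524) = 0.045523.
d = 0.309764 + 0.045523 = 0.355287.

0.355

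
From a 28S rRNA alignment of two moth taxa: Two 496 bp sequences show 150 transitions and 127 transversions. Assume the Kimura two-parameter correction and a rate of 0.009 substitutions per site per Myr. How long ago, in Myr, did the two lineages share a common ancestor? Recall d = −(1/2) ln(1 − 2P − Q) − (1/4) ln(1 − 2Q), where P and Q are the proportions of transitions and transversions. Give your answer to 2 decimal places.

P = 150/496 ≈ 0.302419 and Q = 127/496 ≈ 0.256048.
Under the Kimura two-parameter model, d = −½ ln(1 − 2P − Q) − ¼ ln(1 − 2Q).
1 − 2P − Q = 0.139114, giving −½ ln(0.139114) = 0.986231.
1 − 2Q = 0.487904, giving −¼ ln(0.487904) = 0.179409.
d = 0.986231 + 0.179409 = 1.165640.
Under a molecular clock d = 2μt, so t = d/(2μ) = 1.165640 / (2 × 0.009) = 64.76 Myr.

64.76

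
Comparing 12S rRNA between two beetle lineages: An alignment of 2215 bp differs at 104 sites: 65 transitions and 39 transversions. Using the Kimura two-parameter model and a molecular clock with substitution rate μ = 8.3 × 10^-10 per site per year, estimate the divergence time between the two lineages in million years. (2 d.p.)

29.30

P = 65/2215 ≈ 0.029345 and Q = 39/2215 ≈ 0.017607.
Under the Kimura two-parameter model, d = −½ ln(1 − 2P − Q) − ¼ ln(1 − 2Q).
1 − 2P − Q = 0.923703, giving −½ ln(0.923703) = 0.039682.
1 − 2Q = 0.964786, giving −¼ ln(0.964786) = 0.008962.
d = 0.039682 + 0.008962 = 0.048644.
Under a molecular clock d = 2μt, so t = d/(2μ) = 0.048644 / (2 × 8.3 × 10^-10) = 29.30 million years.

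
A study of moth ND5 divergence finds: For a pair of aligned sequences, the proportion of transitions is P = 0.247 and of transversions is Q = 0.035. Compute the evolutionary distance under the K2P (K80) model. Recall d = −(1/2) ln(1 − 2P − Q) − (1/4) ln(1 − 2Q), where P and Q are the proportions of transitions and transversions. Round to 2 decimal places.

0.39

Under the Kimura two-parameter model, d = −½ ln(1 − 2P − Q) − ¼ ln(1 − 2Q).
1 − 2P − Q = 0.471, giving −½ ln(0.471) = 0.376449.
1 − 2Q = 0.93, giving −¼ ln(0.93) = 0.018143.
d = 0.376449 + 0.018143 = 0.394592.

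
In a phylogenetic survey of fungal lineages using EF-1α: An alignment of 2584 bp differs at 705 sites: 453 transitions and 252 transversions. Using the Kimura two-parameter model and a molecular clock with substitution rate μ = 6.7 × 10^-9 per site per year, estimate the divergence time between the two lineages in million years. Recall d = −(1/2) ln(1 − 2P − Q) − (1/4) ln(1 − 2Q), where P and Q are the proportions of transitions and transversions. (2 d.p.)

26.23

P = 453/2584 ≈ 0.17531 and Q = 252/2584 ≈ 0.097523.
Under the Kimura two-parameter model, d = −½ ln(1 − 2P − Q) − ¼ ln(1 − 2Q).
1 − 2P − Q = 0.551857, giving −½ ln(0.551857) = 0.297233.
1 − 2Q = 0.804954, giving −¼ ln(0.804954) = 0.054243.
d = 0.297233 + 0.054243 = 0.351476.
Under a molecular clock d = 2μt, so t = d/(2μ) = 0.351476 / (2 × 6.7 × 10^-9) = 26.23 million years.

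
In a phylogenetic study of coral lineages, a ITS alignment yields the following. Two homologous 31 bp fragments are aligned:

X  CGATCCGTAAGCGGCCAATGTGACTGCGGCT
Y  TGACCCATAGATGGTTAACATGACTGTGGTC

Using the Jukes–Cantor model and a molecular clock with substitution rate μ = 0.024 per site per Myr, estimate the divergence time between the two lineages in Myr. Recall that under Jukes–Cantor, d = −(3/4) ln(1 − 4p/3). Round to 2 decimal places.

The sequences differ at 13 of 31 sites, so p = 13/31 ≈ 0.419355.
d = −(3/4) ln(1 − 4p/3) = −0.75 ln(1 − 0.55914) = −0.75 ln(0.44086)
  = −0.75 × (-0.819028) = 0.614271 substitutions/site.
Under a molecular clock d = 2μt, so t = d/(2μ) = 0.614271 / (2 × 0.024) = 12.80 Myr.

12.80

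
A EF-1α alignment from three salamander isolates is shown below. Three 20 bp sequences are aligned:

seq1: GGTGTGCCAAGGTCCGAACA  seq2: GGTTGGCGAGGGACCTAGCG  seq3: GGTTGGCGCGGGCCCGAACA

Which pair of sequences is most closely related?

seq1–seq2: 8/20 differ, p = 0.400, d = 0.572.
seq1–seq3: 6/20 differ, p = 0.300, d = 0.383.
seq2–seq3: 5/20 differ, p = 0.250, d = 0.304.
The smallest distance is between seq2 and seq3.

seq2 and seq3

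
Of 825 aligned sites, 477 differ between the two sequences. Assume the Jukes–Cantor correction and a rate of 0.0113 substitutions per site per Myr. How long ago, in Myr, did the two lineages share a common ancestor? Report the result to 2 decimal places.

p = 477/825 ≈ 0.578182.
d = −(3/4) ln(1 − 4p/3) = −0.75 ln(1 − 0.770909) = −0.75 ln(0.229091)
  = −0.75 × (-1.473636) = 1.105227 substitutions/site.
Under a molecular clock d = 2μt, so t = d/(2μ) = 1.105227 / (2 × 0.0113) = 48.90 Myr.

48.90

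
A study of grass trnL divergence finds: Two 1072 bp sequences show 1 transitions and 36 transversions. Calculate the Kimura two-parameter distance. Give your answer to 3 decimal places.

0.035

P = 1/1072 ≈ 0.000933 and Q = 36/1072 ≈ 0.033582.
Under the Kimura two-parameter model, d = −½ ln(1 − 2P − Q) − ¼ ln(1 − 2Q).
1 − 2P − Q = 0.964552, giving −½ ln(0.964552) = 0.018046.
1 − 2Q = 0.932836, giving −¼ ln(0.932836) = 0.017381.
d = 0.018046 + 0.017381 = 0.035427.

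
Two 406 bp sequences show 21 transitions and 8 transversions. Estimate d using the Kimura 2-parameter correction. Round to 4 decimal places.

0.0758

P = 21/406 ≈ 0.051724 and Q = 8/406 ≈ 0.019704.
Under the Kimura two-parameter model, d = −½ ln(1 − 2P − Q) − ¼ ln(1 − 2Q).
1 − 2P − Q = 0.876848, giving −½ ln(0.876848) = 0.065711.
1 − 2Q = 0.960592, giving −¼ ln(0.960592) = 0.010051.
d = 0.065711 + 0.010051 = 0.075762.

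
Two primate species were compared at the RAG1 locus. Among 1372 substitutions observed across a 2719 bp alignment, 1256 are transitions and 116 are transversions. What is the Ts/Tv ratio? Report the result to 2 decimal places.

R = 1256/116 = 10.827586… ≈ 10.83 (to 2 d.p.).

10.83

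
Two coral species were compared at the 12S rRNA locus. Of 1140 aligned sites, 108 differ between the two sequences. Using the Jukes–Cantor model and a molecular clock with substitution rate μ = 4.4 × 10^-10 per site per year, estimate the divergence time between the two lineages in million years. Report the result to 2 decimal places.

115.09

p = 108/1140 ≈ 0.094737.
d = −(3/4) ln(1 − 4p/3) = −0.75 ln(1 − 0.126316) = −0.75 ln(0.873684)
  = −0.75 × (-0.135037) = 0.101278 substitutions/site.
Under a molecular clock d = 2μt, so t = d/(2μ) = 0.101278 / (2 × 4.4 × 10^-10) = 115.09 million years.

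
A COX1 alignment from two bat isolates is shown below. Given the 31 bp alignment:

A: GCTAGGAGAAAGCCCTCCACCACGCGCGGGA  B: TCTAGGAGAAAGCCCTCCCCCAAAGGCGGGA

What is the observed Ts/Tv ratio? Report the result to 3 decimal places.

Transitions are A↔G and C↔T; transversions are all other mismatches.
Transitions: 1. Transversions: 4.
R = 1/4 = 0.250.

0.250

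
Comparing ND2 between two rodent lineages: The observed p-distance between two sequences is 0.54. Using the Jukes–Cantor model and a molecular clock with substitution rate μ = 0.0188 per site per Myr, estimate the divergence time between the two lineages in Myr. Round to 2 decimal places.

d = −(3/4) ln(1 − 4p/3) = −0.75 ln(1 − 0.72) = −0.75 ln(0.28)
  = −0.75 × (-1.272966) = 0.954725 substitutions/site.
Under a molecular clock d = 2μt, so t = d/(2μ) = 0.954725 / (2 × 0.0188) = 25.39 Myr.

25.39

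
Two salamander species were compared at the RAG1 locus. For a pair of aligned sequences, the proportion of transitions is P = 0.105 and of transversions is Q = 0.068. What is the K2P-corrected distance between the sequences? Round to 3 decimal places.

0.199

Under the Kimura two-parameter model, d = −½ ln(1 − 2P − Q) − ¼ ln(1 − 2Q).
1 − 2P − Q = 0.722, giving −½ ln(0.722) = 0.162865.
1 − 2Q = 0.864, giving −¼ ln(0.864) = 0.036546.
d = 0.162865 + 0.036546 = 0.199411.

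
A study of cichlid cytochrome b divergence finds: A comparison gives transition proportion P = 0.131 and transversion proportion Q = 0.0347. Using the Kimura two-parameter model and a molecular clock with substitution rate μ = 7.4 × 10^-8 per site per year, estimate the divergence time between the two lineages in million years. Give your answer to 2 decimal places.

Under the Kimura two-parameter model, d = −½ ln(1 − 2P − Q) − ¼ ln(1 − 2Q).
1 − 2P − Q = 0.7033, giving −½ ln(0.7033) = 0.175986.
1 − 2Q = 0.9306, giving −¼ ln(0.9306) = 0.017981.
d = 0.175986 + 0.017981 = 0.193967.
Under a molecular clock d = 2μt, so t = d/(2μ) = 0.193967 / (2 × 7.4 × 10^-8) = 1.31 million years.

1.31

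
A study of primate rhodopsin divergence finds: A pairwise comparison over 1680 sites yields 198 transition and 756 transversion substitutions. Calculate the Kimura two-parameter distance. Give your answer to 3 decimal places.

1.154

P = 198/1680 ≈ 0.117857 and Q = 756/1680 = 0.45.
Under the Kimura two-parameter model, d = −½ ln(1 − 2P − Q) − ¼ ln(1 − 2Q).
1 − 2P − Q = 0.314286, giving −½ ln(0.314286) = 0.578726.
1 − 2Q = 0.1, giving −¼ ln(0.1) = 0.575646.
d = 0.578726 + 0.575646 = 1.154372.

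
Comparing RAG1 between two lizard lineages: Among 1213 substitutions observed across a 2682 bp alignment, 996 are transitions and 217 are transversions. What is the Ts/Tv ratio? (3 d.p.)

R = 996/217 = 4.589861… ≈ 4.590 (to 3 d.p.).

4.590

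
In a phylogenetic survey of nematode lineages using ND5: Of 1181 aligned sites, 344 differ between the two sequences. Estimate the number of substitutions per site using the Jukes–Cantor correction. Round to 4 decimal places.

p = 344/1181 ≈ 0.291279.
d = −(3/4) ln(1 − 4p/3) = −0.75 ln(1 − 0.388372) = −0.75 ln(0.611628)
  = −0.75 × (-0.491631) = 0.368723 substitutions/site.

0.3687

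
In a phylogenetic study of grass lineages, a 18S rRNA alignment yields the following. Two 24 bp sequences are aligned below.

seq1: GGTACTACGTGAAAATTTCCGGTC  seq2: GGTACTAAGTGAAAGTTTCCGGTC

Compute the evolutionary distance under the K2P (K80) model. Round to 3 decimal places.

0.089

Of 24 sites, 1 differences are transitions and 1 are transversions, so P = 1/24 ≈ 0.041667 and Q = 1/24 ≈ 0.041667.
Under the Kimura two-parameter model, d = −½ ln(1 − 2P − Q) − ¼ ln(1 − 2Q).
1 − 2P − Q = 0.874999, giving −½ ln(0.874999) = 0.066766.
1 − 2Q = 0.916666, giving −¼ ln(0.916666) = 0.021753.
d = 0.066766 + 0.021753 = 0.088519.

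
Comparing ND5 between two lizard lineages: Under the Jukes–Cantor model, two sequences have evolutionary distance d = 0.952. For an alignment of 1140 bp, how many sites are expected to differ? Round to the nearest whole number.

Invert JC69: p = (3/4)(1 − e^(−4d/3)) = 0.75 × (1 − e^(-1.269333)) = 0.75 × (1 − 0.281019) = 0.539236.
Expected differing sites = pL ≈ 0.539236 × 1140 = 614.72904 ≈ 615.

615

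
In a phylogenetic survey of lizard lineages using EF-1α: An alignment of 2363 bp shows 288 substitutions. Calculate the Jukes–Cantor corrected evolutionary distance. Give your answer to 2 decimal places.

0.13

p = 288/2363 ≈ 0.121879.
d = −(3/4) ln(1 − 4p/3) = −0.75 ln(1 − 0.162505) = −0.75 ln(0.837495)
  = −0.75 × (-0.177340) = 0.133005 substitutions/site.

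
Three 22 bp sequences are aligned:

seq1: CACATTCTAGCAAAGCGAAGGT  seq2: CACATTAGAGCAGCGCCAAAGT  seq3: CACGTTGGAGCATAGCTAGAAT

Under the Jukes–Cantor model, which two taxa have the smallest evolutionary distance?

seq1–seq2: 6/22 differ, p = 0.273, d = 0.339.
seq1–seq3: 8/22 differ, p = 0.364, d = 0.497.
seq2–seq3: 7/22 differ, p = 0.318, d = 0.414.
The smallest distance is between seq1 and seq2.

seq1 and seq2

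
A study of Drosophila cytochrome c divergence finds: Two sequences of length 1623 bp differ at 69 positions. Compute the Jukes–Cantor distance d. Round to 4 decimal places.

0.0438

p = 69/1623 ≈ 0.042514.
d = −(3/4) ln(1 − 4p/3) = −0.75 ln(1 − 0.056685) = −0.75 ln(0.943315)
  = −0.75 × (-0.058355) = 0.043766 substitutions/site.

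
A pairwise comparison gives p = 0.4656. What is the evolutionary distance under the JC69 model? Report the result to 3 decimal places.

d = −(3/4) ln(1 − 4p/3) = −0.75 ln(1 − 0.6208) = −0.75 ln(0.3792)
  = −0.75 × (-0.969692) = 0.727269 substitutions/site.

0.727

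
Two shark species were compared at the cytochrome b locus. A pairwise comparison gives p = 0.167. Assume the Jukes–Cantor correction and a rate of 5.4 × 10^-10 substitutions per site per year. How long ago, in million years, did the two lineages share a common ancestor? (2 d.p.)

174.92

d = −(3/4) ln(1 − 4p/3) = −0.75 ln(1 − 0.222667) = −0.75 ln(0.777333)
  = −0.75 × (-0.251886) = 0.188915 substitutions/site.
Under a molecular clock d = 2μt, so t = d/(2μ) = 0.188915 / (2 × 5.4 × 10^-10) = 174.92 million years.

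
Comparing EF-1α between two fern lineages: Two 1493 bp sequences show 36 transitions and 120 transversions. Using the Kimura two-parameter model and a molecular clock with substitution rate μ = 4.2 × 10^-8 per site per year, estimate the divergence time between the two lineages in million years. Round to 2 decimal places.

P = 36/1493 ≈ 0.024113 and Q = 120/1493 ≈ 0.080375.
Under the Kimura two-parameter model, d = −½ ln(1 − 2P − Q) − ¼ ln(1 − 2Q).
1 − 2P − Q = 0.871399, giving −½ ln(0.871399) = 0.068828.
1 − 2Q = 0.83925, giving −¼ ln(0.83925) = 0.043812.
d = 0.068828 + 0.043812 = 0.112640.
Under a molecular clock d = 2μt, so t = d/(2μ) = 0.112640 / (2 × 4.2 × 10^-8) = 1.34 million years.

1.34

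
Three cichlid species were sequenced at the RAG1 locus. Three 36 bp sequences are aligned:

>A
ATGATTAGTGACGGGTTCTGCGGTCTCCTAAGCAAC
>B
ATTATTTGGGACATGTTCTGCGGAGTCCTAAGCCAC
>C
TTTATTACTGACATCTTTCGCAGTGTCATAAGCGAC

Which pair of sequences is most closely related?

A–B: 8/36 differ, p = 0.222, d = 0.264.
A–C: 12/36 differ, p = 0.333, d = 0.441.
B–C: 11/36 differ, p = 0.306, d = 0.392.
The smallest distance is between A and B.

A and B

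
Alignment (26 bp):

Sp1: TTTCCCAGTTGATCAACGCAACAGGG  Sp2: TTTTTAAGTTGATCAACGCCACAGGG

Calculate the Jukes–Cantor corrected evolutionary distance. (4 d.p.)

The sequences differ at 4 of 26 sites (4, 5, 6, 20), so p = 4/26 ≈ 0.153846.
d = −(3/4) ln(1 − 4p/3) = −0.75 ln(1 − 0.205128) = −0.75 ln(0.794872)
  = −0.75 × (-0.229574) = 0.172181 substitutions/site.

0.1722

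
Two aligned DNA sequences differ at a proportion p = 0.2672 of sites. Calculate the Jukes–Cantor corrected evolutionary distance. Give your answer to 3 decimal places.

d = −(3/4) ln(1 − 4p/3) = −0.75 ln(1 − 0.356267) = −0.75 ln(0.643733)
  = −0.75 × (-0.440471) = 0.330353 substitutions/site.

0.330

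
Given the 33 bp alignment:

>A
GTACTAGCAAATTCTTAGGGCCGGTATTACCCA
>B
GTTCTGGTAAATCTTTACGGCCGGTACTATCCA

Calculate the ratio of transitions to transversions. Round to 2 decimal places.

3.00

Transitions are A↔G and C↔T; transversions are all other mismatches.
Transitions: 6. Transversions: 2.
R = 6/2 = 3.00.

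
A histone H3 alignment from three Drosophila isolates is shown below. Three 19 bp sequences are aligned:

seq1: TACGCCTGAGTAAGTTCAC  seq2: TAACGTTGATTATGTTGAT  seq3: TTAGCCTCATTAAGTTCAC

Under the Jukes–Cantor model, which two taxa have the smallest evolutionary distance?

seq1–seq2: 8/19 differ, p = 0.421, d = 0.618.
seq1–seq3: 4/19 differ, p = 0.211, d = 0.247.
seq2–seq3: 8/19 differ, p = 0.421, d = 0.618.
The smallest distance is between seq1 and seq3.

seq1 and seq3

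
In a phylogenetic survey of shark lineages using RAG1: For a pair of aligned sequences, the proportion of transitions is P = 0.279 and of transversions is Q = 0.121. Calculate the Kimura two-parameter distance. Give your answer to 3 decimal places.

0.637

Under the Kimura two-parameter model, d = −½ ln(1 − 2P − Q) − ¼ ln(1 − 2Q).
1 − 2P − Q = 0.321, giving −½ ln(0.321) = 0.568157.
1 − 2Q = 0.758, giving −¼ ln(0.758) = 0.069268.
d = 0.568157 + 0.069268 = 0.637425.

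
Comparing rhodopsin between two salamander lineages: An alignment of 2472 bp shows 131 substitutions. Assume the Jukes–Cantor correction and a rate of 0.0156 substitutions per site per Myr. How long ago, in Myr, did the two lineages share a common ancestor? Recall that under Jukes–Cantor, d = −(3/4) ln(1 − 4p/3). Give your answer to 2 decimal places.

1.76

p = 131/2472 ≈ 0.052994.
d = −(3/4) ln(1 − 4p/3) = −0.75 ln(1 − 0.070659) = −0.75 ln(0.929341)
  = −0.75 × (-0.073280) = 0.054960 substitutions/site.
Under a molecular clock d = 2μt, so t = d/(2μ) = 0.054960 / (2 × 0.0156) = 1.76 Myr.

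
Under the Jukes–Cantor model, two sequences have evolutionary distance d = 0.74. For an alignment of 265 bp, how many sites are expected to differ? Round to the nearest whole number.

125

Invert JC69: p = (3/4)(1 − e^(−4d/3)) = 0.75 × (1 − e^(-0.986667)) = 0.75 × (1 − 0.372817) = 0.470387.
Expected differing sites = pL ≈ 0.470387 × 265 = 124.652555 ≈ 125.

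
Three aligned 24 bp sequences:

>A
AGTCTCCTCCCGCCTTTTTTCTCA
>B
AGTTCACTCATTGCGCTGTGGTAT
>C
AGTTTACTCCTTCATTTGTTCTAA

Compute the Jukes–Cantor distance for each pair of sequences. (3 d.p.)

d(A,B) = 1.128, d(A,C) = 0.369, d(B,C) = 0.520

A–B: 14/24 sites differ → p ≈ 0.583333, d = −0.75 ln(1 − 0.777777) = 1.128055 ≈ 1.128.
A–C: 7/24 sites differ → p ≈ 0.291667, d = −0.75 ln(1 − 0.388889) = 0.369358 ≈ 0.369.
B–C: 9/24 sites differ → p = 0.375, d = −0.75 ln(1 − 0.5) = 0.519860 ≈ 0.520.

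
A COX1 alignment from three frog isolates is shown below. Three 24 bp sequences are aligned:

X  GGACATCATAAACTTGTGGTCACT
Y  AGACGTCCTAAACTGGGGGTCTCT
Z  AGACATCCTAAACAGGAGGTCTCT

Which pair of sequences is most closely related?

Y and Z

X–Y: 6/24 differ, p = 0.250, d = 0.304.
X–Z: 6/24 differ, p = 0.250, d = 0.304.
Y–Z: 3/24 differ, p = 0.125, d = 0.137.
The smallest distance is between Y and Z.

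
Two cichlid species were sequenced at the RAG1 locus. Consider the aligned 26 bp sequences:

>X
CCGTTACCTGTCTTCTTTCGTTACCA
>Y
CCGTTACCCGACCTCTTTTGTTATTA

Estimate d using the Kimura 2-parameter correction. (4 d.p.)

0.2950

Of 26 sites, 5 differences are transitions and 1 are transversions, so P = 5/26 ≈ 0.192308 and Q = 1/26 ≈ 0.038462.
Under the Kimura two-parameter model, d = −½ ln(1 − 2P − Q) − ¼ ln(1 − 2Q).
1 − 2P − Q = 0.576922, giving −½ ln(0.576922) = 0.275024.
1 − 2Q = 0.923076, giving −¼ ln(0.923076) = 0.020011.
d = 0.275024 + 0.020011 = 0.295035.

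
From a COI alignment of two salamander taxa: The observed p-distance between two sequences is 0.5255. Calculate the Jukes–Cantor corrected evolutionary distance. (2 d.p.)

d = −(3/4) ln(1 − 4p/3) = −0.75 ln(1 − 0.700667) = −0.75 ln(0.299333)
  = −0.75 × (-1.206199) = 0.904649 substitutions/site.

0.90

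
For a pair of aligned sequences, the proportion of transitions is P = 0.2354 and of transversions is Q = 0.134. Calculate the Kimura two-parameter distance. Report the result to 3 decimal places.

0.542

Under the Kimura two-parameter model, d = −½ ln(1 − 2P − Q) − ¼ ln(1 − 2Q).
1 − 2P − Q = 0.3952, giving −½ ln(0.3952) = 0.464182.
1 − 2Q = 0.732, giving −¼ ln(0.732) = 0.077994.
d = 0.464182 + 0.077994 = 0.542176.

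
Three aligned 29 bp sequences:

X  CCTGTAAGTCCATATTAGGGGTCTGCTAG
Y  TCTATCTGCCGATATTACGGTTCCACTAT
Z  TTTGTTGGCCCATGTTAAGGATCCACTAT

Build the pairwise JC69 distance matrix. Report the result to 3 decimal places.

d(X,Y) = 0.529, d(X,Z) = 0.529, d(Y,Z) = 0.344

X–Y: 11/29 sites differ → p ≈ 0.37931, d = −0.75 ln(1 − 0.505747) = 0.528531 ≈ 0.529.
X–Z: 11/29 sites differ → p ≈ 0.37931, d = −0.75 ln(1 − 0.505747) = 0.528531 ≈ 0.529.
Y–Z: 8/29 sites differ → p ≈ 0.275862, d = −0.75 ln(1 − 0.367816) = 0.343931 ≈ 0.344.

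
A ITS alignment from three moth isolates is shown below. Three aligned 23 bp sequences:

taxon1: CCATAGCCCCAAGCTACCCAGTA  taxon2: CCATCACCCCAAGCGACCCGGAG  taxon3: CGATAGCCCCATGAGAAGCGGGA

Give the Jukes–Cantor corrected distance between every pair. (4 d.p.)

d(taxon1,taxon2) = 0.3206, d(taxon1,taxon3) = 0.4674, d(taxon2,taxon3) = 0.5532

taxon1–taxon2: 6/23 sites differ → p ≈ 0.26087, d = −0.75 ln(1 − 0.347827) = 0.320584 ≈ 0.3206.
taxon1–taxon3: 8/23 sites differ → p ≈ 0.347826, d = −0.75 ln(1 − 0.463768) = 0.467391 ≈ 0.4674.
taxon2–taxon3: 9/23 sites differ → p ≈ 0.391304, d = −0.75 ln(1 − 0.521739) = 0.553199 ≈ 0.5532.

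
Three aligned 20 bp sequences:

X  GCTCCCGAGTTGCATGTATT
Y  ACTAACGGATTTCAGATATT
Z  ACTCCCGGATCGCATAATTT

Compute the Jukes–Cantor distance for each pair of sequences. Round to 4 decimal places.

X–Y: 8/20 sites differ → p = 0.4, d = −0.75 ln(1 − 0.533333) = 0.571605 ≈ 0.5716.
X–Z: 7/20 sites differ → p = 0.35, d = −0.75 ln(1 − 0.466667) = 0.471457 ≈ 0.4715.
Y–Z: 7/20 sites differ → p = 0.35, d = −0.75 ln(1 − 0.466667) = 0.471457 ≈ 0.4715.

d(X,Y) = 0.5716, d(X,Z) = 0.4715, d(Y,Z) = 0.4715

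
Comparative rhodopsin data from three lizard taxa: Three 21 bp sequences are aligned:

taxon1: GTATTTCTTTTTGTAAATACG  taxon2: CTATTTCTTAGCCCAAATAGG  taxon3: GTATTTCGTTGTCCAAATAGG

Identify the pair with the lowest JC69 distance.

taxon1–taxon2: 7/21 differ, p = 0.333, d = 0.441.
taxon1–taxon3: 5/21 differ, p = 0.238, d = 0.286.
taxon2–taxon3: 4/21 differ, p = 0.190, d = 0.220.
The smallest distance is between taxon2 and taxon3.

taxon2 and taxon3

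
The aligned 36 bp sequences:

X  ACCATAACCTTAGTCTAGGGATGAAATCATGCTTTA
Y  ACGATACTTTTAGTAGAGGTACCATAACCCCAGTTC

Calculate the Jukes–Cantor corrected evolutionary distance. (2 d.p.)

The sequences differ at 17 of 36 sites, so p = 17/36 ≈ 0.472222.
d = −(3/4) ln(1 − 4p/3) = −0.75 ln(1 − 0.629629) = −0.75 ln(0.370371)
  = −0.75 × (-0.993250) = 0.744938 substitutions/site.

0.74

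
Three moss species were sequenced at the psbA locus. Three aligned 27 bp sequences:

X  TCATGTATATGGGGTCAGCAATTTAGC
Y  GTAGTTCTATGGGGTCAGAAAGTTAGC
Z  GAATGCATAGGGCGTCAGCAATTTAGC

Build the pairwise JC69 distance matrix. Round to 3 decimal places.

X–Y: 7/27 sites differ → p ≈ 0.259259, d = −0.75 ln(1 − 0.345679) = 0.318118 ≈ 0.318.
X–Z: 5/27 sites differ → p ≈ 0.185185, d = −0.75 ln(1 − 0.246913) = 0.212681 ≈ 0.213.
Y–Z: 9/27 sites differ → p ≈ 0.333333, d = −0.75 ln(1 − 0.444444) = 0.440839 ≈ 0.441.

d(X,Y) = 0.318, d(X,Z) = 0.213, d(Y,Z) = 0.441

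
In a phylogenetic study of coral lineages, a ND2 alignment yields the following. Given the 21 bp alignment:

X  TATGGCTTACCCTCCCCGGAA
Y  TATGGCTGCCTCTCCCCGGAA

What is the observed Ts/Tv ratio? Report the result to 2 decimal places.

Transitions are A↔G and C↔T; transversions are all other mismatches.
Transitions: 1. Transversions: 2.
R = 1/2 = 0.50.

0.50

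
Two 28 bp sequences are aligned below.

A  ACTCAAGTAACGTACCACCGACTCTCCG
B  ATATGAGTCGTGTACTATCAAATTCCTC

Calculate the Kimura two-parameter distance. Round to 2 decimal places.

1.40

Of 28 sites, 11 differences are transitions and 4 are transversions, so P = 11/28 ≈ 0.392857 and Q = 4/28 ≈ 0.142857.
Under the Kimura two-parameter model, d = −½ ln(1 − 2P − Q) − ¼ ln(1 − 2Q).
1 − 2P − Q = 0.071429, giving −½ ln(0.071429) = 1.319526.
1 − 2Q = 0.714286, giving −¼ ln(0.714286) = 0.084118.
d = 1.319526 + 0.084118 = 1.403644.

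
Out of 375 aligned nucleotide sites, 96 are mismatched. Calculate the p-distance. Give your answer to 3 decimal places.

p = 96/375 = 0.256.

0.256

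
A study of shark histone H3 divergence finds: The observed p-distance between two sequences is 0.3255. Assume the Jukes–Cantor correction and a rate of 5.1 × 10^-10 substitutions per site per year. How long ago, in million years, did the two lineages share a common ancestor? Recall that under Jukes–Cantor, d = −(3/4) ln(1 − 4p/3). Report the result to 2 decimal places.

418.50

d = −(3/4) ln(1 − 4p/3) = −0.75 ln(1 − 0.434) = −0.75 ln(0.566)
  = −0.75 × (-0.569161) = 0.426871 substitutions/site.
Under a molecular clock d = 2μt, so t = d/(2μ) = 0.426871 / (2 × 5.1 × 10^-10) = 418.50 million years.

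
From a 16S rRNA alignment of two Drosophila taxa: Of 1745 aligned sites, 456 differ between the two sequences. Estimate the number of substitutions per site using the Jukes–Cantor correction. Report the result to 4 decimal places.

0.3213

p = 456/1745 ≈ 0.261318.
d = −(3/4) ln(1 − 4p/3) = −0.75 ln(1 − 0.348424) = −0.75 ln(0.651576)
  = −0.75 × (-0.428361) = 0.321271 substitutions/site.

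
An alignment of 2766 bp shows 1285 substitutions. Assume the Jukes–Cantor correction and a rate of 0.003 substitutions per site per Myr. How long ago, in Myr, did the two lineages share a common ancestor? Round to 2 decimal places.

120.76

p = 1285/2766 ≈ 0.46457.
d = −(3/4) ln(1 − 4p/3) = −0.75 ln(1 − 0.619427) = −0.75 ln(0.380573)
  = −0.75 × (-0.966077) = 0.724558 substitutions/site.
Under a molecular clock d = 2μt, so t = d/(2μ) = 0.724558 / (2 × 0.003) = 120.76 Myr.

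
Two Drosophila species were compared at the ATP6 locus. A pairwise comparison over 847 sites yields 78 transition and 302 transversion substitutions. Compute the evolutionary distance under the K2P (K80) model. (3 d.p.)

0.701

P = 78/847 ≈ 0.09209 and Q = 302/847 ≈ 0.356553.
Under the Kimura two-parameter model, d = −½ ln(1 − 2P − Q) − ¼ ln(1 − 2Q).
1 − 2P − Q = 0.459267, giving −½ ln(0.459267) = 0.389062.
1 − 2Q = 0.286894, giving −¼ ln(0.286894) = 0.312161.
d = 0.389062 + 0.312161 = 0.701223.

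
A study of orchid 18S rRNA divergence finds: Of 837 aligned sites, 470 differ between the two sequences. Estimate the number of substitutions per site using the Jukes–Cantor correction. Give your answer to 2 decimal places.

p = 470/837 ≈ 0.561529.
d = −(3/4) ln(1 − 4p/3) = −0.75 ln(1 − 0.748705) = −0.75 ln(0.251295)
  = −0.75 × (-1.381128) = 1.035846 substitutions/site.

1.04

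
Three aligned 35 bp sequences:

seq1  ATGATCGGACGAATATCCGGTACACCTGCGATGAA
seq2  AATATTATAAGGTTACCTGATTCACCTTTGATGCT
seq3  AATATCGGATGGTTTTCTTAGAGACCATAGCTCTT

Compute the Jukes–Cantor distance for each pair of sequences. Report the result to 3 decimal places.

seq1–seq2: 16/35 sites differ → p ≈ 0.457143, d = −0.75 ln(1 − 0.609524) = 0.705292 ≈ 0.705.
seq1–seq3: 18/35 sites differ → p ≈ 0.514286, d = −0.75 ln(1 − 0.685715) = 0.868091 ≈ 0.868.
seq2–seq3: 15/35 sites differ → p ≈ 0.428571, d = −0.75 ln(1 − 0.571428) = 0.635472 ≈ 0.635.

d(seq1,seq2) = 0.705, d(seq1,seq3) = 0.868, d(seq2,seq3) = 0.635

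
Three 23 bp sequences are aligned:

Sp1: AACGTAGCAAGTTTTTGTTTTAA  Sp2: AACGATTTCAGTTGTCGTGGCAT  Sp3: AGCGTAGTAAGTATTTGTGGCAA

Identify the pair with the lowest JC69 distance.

Sp1 and Sp3

Sp1–Sp2: 11/23 differ, p = 0.478, d = 0.761.
Sp1–Sp3: 6/23 differ, p = 0.261, d = 0.321.
Sp2–Sp3: 9/23 differ, p = 0.391, d = 0.553.
The smallest distance is between Sp1 and Sp3.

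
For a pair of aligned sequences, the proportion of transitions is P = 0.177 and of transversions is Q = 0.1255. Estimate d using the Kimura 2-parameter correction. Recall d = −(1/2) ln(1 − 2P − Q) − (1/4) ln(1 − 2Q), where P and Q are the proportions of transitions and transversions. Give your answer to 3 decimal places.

Under the Kimura two-parameter model, d = −½ ln(1 − 2P − Q) − ¼ ln(1 − 2Q).
1 − 2P − Q = 0.5205, giving −½ ln(0.5205) = 0.326483.
1 − 2Q = 0.749, giving −¼ ln(0.749) = 0.072254.
d = 0.326483 + 0.072254 = 0.398737.

0.399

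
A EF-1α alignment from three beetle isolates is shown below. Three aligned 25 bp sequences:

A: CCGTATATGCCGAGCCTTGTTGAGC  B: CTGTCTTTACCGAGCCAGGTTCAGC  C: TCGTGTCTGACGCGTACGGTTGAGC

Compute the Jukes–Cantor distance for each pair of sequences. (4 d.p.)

A–B: 7/25 sites differ → p = 0.28, d = −0.75 ln(1 − 0.373333) = 0.350505 ≈ 0.3505.
A–C: 9/25 sites differ → p = 0.36, d = −0.75 ln(1 − 0.48) = 0.490445 ≈ 0.4904.
B–C: 11/25 sites differ → p = 0.44, d = −0.75 ln(1 − 0.586667) = 0.662626 ≈ 0.6626.

d(A,B) = 0.3505, d(A,C) = 0.4904, d(B,C) = 0.6626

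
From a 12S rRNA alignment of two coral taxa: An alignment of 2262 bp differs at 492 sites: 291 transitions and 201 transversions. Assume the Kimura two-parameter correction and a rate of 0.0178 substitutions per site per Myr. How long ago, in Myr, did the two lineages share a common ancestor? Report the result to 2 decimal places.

P = 291/2262 ≈ 0.128647 and Q = 201/2262 ≈ 0.088859.
Under the Kimura two-parameter model, d = −½ ln(1 − 2P − Q) − ¼ ln(1 − 2Q).
1 − 2P − Q = 0.653847, giving −½ ln(0.653847) = 0.212441.
1 − 2Q = 0.822282, giving −¼ ln(0.822282) = 0.048918.
d = 0.212441 + 0.048918 = 0.261359.
Under a molecular clock d = 2μt, so t = d/(2μ) = 0.261359 / (2 × 0.0178) = 7.34 Myr.

7.34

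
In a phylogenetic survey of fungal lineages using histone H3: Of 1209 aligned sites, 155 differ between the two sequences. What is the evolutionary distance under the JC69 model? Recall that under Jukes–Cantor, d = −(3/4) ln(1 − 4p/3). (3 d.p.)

0.141

p = 155/1209 ≈ 0.128205.
d = −(3/4) ln(1 − 4p/3) = −0.75 ln(1 − 0.17094) = −0.75 ln(0.82906)
  = −0.75 × (-0.187463) = 0.140597 substitutions/site.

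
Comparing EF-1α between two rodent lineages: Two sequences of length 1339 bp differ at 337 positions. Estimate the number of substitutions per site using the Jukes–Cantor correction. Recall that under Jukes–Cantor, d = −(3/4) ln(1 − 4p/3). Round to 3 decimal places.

0.307

p = 337/1339 ≈ 0.25168.
d = −(3/4) ln(1 − 4p/3) = −0.75 ln(1 − 0.335573) = −0.75 ln(0.664427)
  = −0.75 × (-0.408830) = 0.306623 substitutions/site.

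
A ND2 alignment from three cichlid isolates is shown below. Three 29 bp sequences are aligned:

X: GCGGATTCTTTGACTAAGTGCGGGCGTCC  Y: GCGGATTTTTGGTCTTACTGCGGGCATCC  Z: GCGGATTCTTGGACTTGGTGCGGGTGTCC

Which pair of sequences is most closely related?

X–Y: 6/29 differ, p = 0.207, d = 0.242.
X–Z: 4/29 differ, p = 0.138, d = 0.152.
Y–Z: 6/29 differ, p = 0.207, d = 0.242.
The smallest distance is between X and Z.

X and Z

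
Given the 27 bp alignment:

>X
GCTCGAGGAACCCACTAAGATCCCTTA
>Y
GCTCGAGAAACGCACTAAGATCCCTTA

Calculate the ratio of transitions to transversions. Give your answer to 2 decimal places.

1.00

Transitions are A↔G and C↔T; transversions are all other mismatches.
Transitions: 1. Transversions: 1.
R = 1/1 = 1.00.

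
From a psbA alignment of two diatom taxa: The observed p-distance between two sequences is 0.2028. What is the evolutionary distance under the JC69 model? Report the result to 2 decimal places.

0.24

d = −(3/4) ln(1 − 4p/3) = −0.75 ln(1 − 0.2704) = −0.75 ln(0.7296)
  = −0.75 × (-0.315259) = 0.236444 substitutions/site.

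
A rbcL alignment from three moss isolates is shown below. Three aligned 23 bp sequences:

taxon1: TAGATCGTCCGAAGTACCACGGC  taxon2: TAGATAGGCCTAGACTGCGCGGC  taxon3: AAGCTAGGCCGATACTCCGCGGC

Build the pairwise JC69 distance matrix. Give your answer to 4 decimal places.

taxon1–taxon2: 9/23 sites differ → p ≈ 0.391304, d = −0.75 ln(1 − 0.521739) = 0.553199 ≈ 0.5532.
taxon1–taxon3: 9/23 sites differ → p ≈ 0.391304, d = −0.75 ln(1 − 0.521739) = 0.553199 ≈ 0.5532.
taxon2–taxon3: 5/23 sites differ → p ≈ 0.217391, d = −0.75 ln(1 − 0.289855) = 0.256715 ≈ 0.2567.

d(taxon1,taxon2) = 0.5532, d(taxon1,taxon3) = 0.5532, d(taxon2,taxon3) = 0.2567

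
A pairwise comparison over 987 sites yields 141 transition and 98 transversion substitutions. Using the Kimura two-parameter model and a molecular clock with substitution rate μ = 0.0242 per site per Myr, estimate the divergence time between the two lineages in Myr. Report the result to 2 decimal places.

6.17

P = 141/987 ≈ 0.142857 and Q = 98/987 ≈ 0.099291.
Under the Kimura two-parameter model, d = −½ ln(1 − 2P − Q) − ¼ ln(1 − 2Q).
1 − 2P − Q = 0.614995, giving −½ ln(0.614995) = 0.243071.
1 − 2Q = 0.801418, giving −¼ ln(0.801418) = 0.055343.
d = 0.243071 + 0.055343 = 0.298414.
Under a molecular clock d = 2μt, so t = d/(2μ) = 0.298414 / (2 × 0.0242) = 6.17 Myr.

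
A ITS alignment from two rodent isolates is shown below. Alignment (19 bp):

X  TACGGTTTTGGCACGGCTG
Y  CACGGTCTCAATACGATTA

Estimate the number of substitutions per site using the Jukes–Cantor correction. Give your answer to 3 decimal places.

The sequences differ at 9 of 19 sites (1, 7, 9, 10, 11, 12, 16, 17, 19), so p = 9/19 ≈ 0.473684.
d = −(3/4) ln(1 − 4p/3) = −0.75 ln(1 − 0.631579) = −0.75 ln(0.368421)
  = −0.75 × (-0.998529) = 0.748897 substitutions/site.

0.749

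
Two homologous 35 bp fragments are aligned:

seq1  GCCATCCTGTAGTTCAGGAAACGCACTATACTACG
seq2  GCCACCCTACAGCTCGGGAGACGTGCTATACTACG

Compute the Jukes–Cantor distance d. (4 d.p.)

The sequences differ at 8 of 35 sites (5, 9, 10, 13, 16, 20, 24, 25), so p = 8/35 ≈ 0.228571.
d = −(3/4) ln(1 − 4p/3) = −0.75 ln(1 − 0.304761) = −0.75 ln(0.695239)
  = −0.75 × (-0.363500) = 0.272625 substitutions/site.

0.2726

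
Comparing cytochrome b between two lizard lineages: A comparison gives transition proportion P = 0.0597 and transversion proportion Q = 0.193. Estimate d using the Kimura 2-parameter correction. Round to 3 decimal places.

0.309

Under the Kimura two-parameter model, d = −½ ln(1 − 2P − Q) − ¼ ln(1 − 2Q).
1 − 2P − Q = 0.6876, giving −½ ln(0.6876) = 0.187274.
1 − 2Q = 0.614, giving −¼ ln(0.614) = 0.121940.
d = 0.187274 + 0.121940 = 0.309214.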